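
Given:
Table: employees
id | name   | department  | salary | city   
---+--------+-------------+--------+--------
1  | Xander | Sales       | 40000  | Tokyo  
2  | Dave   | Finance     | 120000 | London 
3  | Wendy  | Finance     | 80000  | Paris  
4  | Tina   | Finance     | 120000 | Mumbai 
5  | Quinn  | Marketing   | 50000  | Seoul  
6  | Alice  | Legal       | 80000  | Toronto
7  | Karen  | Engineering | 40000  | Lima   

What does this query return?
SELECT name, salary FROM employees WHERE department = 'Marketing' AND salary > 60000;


Filtering: department = 'Marketing' AND salary > 60000
Matching: 0 rows

Empty result set (0 rows)


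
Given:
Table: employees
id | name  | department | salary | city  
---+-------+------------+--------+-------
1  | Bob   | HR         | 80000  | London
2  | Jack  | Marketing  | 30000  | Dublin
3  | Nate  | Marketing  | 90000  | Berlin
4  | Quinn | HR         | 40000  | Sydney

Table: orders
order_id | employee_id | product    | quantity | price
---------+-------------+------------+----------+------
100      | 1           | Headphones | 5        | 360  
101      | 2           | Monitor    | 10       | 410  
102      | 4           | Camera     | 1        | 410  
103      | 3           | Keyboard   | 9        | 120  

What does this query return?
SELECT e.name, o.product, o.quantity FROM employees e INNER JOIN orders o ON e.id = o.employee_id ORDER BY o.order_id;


Joining employees.id = orders.employee_id:
  employee Bob (id=1) -> order Headphones
  employee Jack (id=2) -> order Monitor
  employee Quinn (id=4) -> order Camera
  employee Nate (id=3) -> order Keyboard


4 rows:
Bob, Headphones, 5
Jack, Monitor, 10
Quinn, Camera, 1
Nate, Keyboard, 9


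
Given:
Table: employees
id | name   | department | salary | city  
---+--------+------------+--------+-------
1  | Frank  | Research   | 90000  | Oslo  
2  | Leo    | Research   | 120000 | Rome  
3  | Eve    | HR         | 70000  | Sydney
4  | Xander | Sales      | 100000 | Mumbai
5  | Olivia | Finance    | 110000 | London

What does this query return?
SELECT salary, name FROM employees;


Projecting columns: salary, name

5 rows:
90000, Frank
120000, Leo
70000, Eve
100000, Xander
110000, Olivia


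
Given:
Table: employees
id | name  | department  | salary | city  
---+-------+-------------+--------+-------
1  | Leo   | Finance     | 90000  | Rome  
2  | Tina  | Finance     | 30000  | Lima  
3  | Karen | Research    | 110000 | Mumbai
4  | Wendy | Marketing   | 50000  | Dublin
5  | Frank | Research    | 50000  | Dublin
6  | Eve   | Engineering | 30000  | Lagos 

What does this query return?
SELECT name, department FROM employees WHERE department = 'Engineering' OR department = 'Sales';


Filtering: department = 'Engineering' OR 'Sales'
Matching: 1 rows

1 rows:
Eve, Engineering


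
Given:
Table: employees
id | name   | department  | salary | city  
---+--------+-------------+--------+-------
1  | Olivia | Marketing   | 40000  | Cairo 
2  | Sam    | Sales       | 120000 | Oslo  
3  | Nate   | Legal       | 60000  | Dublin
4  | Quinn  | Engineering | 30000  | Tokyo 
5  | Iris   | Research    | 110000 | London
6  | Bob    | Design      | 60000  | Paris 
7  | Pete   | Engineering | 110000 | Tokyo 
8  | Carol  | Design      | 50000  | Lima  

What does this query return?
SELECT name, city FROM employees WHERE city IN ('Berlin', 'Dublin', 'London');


Filtering: city IN ('Berlin', 'Dublin', 'London')
Matching: 2 rows

2 rows:
Nate, Dublin
Iris, London


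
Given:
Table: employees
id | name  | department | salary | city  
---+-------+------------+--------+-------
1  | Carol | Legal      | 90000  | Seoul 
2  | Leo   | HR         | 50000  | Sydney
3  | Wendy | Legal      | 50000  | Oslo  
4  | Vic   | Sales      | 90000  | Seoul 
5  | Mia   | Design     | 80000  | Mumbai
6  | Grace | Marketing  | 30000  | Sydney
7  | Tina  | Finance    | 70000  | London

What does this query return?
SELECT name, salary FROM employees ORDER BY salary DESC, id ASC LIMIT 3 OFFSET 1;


Sort by salary DESC (id ASC tiebreak), then skip 1 and take 3
Rows 2 through 4

3 rows:
Vic, 90000
Mia, 80000
Tina, 70000


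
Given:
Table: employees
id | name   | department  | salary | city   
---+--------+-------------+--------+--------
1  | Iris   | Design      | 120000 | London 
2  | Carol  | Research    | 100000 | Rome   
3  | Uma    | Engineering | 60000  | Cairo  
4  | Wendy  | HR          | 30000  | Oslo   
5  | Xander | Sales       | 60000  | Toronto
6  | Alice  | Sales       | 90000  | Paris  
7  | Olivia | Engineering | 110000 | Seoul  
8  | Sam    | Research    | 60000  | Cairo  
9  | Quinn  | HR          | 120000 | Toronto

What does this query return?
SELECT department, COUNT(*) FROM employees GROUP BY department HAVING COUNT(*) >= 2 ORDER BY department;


Groups with count >= 2:
  Engineering: 2 -> PASS
  HR: 2 -> PASS
  Research: 2 -> PASS
  Sales: 2 -> PASS
  Design: 1 -> filtered out


4 groups:
Engineering, 2
HR, 2
Research, 2
Sales, 2


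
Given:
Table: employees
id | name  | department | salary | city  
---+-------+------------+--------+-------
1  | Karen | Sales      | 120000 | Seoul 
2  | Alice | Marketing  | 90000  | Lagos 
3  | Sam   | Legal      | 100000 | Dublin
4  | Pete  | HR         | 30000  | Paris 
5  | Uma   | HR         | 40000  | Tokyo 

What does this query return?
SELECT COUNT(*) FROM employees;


COUNT(*) counts all rows

5


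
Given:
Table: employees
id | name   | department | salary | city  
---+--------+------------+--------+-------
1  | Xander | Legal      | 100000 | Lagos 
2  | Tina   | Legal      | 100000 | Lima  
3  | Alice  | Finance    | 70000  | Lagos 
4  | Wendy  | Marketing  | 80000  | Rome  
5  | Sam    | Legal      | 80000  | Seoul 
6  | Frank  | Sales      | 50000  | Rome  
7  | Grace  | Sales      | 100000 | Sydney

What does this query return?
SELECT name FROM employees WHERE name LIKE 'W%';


LIKE 'W%' matches names starting with 'W'
Matching: 1

1 rows:
Wendy


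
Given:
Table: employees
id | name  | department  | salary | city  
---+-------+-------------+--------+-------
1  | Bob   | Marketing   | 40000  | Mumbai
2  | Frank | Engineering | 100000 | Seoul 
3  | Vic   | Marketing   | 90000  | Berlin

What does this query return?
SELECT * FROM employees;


SELECT * returns all 3 rows with all columns

3 rows:
1, Bob, Marketing, 40000, Mumbai
2, Frank, Engineering, 100000, Seoul
3, Vic, Marketing, 90000, Berlin


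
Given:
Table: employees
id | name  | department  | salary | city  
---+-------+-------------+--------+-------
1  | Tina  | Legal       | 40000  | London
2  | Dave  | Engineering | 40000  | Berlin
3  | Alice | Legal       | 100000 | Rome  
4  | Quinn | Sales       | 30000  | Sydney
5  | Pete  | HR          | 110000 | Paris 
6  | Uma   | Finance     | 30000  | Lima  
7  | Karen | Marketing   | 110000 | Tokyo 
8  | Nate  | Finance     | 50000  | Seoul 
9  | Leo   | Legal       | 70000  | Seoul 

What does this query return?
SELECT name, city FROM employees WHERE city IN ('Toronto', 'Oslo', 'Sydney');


Filtering: city IN ('Toronto', 'Oslo', 'Sydney')
Matching: 1 rows

1 rows:
Quinn, Sydney


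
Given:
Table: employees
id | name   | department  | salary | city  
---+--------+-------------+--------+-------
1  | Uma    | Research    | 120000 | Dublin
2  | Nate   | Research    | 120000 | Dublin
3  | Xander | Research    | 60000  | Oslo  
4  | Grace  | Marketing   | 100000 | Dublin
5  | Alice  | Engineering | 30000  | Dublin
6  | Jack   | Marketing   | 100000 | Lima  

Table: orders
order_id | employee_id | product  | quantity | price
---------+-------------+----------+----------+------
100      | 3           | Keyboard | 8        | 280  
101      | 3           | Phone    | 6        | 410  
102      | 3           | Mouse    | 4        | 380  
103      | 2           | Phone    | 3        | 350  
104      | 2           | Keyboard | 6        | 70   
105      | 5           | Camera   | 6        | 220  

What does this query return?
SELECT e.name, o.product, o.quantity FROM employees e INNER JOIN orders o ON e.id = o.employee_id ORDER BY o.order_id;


Joining employees.id = orders.employee_id:
  employee Xander (id=3) -> order Keyboard
  employee Xander (id=3) -> order Phone
  employee Xander (id=3) -> order Mouse
  employee Nate (id=2) -> order Phone
  employee Nate (id=2) -> order Keyboard
  employee Alice (id=5) -> order Camera


6 rows:
Xander, Keyboard, 8
Xander, Phone, 6
Xander, Mouse, 4
Nate, Phone, 3
Nate, Keyboard, 6
Alice, Camera, 6


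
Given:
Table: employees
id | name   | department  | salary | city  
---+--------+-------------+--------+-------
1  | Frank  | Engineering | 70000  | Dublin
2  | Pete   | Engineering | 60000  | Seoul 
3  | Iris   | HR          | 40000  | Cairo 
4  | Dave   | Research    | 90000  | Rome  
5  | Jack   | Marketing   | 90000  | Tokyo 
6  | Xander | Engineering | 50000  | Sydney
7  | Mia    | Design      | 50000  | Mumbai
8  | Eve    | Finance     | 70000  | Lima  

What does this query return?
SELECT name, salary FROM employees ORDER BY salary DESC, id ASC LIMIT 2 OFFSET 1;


Sort by salary DESC (id ASC tiebreak), then skip 1 and take 2
Rows 2 through 3

2 rows:
Jack, 90000
Frank, 70000


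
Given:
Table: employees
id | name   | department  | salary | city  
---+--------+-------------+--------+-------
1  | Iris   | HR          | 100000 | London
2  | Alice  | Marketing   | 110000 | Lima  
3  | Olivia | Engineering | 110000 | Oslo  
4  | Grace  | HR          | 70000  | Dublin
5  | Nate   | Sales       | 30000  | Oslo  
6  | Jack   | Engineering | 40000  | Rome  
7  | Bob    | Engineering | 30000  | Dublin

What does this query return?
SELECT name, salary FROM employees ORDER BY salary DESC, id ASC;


Sorting by salary DESC, then id ASC for ties

7 rows:
Alice, 110000
Olivia, 110000
Iris, 100000
Grace, 70000
Jack, 40000
Nate, 30000
Bob, 30000


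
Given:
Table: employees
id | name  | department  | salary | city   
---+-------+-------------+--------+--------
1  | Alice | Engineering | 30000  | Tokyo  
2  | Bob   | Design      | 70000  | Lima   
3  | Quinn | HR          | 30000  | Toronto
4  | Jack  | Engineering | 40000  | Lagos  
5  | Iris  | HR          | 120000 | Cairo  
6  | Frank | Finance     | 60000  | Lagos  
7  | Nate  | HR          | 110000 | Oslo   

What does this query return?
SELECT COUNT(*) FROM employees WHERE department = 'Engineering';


Counting rows where department = 'Engineering'
  Alice -> MATCH
  Jack -> MATCH


2


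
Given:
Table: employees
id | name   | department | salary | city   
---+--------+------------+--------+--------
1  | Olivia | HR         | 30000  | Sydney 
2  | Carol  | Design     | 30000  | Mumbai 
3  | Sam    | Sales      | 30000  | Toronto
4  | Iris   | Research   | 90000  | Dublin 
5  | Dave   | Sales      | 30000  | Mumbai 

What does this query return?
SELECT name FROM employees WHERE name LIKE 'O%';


LIKE 'O%' matches names starting with 'O'
Matching: 1

1 rows:
Olivia


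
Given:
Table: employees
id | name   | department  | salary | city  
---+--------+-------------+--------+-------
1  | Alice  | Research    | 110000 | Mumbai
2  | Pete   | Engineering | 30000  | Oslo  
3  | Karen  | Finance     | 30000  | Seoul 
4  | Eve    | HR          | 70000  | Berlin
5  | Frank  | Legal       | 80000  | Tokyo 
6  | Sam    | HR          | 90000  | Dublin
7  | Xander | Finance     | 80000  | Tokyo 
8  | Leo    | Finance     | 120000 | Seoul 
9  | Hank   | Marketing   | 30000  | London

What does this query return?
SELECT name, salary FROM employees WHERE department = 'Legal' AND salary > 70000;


Filtering: department = 'Legal' AND salary > 70000
Matching: 1 rows

1 rows:
Frank, 80000


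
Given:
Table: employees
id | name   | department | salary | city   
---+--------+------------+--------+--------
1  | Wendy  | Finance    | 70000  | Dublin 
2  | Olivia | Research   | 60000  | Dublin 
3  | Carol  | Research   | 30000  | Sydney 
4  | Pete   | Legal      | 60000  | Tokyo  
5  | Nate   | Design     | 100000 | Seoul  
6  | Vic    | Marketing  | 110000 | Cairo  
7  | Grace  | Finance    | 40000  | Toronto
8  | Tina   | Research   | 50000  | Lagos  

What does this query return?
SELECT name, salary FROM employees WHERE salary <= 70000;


Filtering: salary <= 70000
Matching: 6 rows

6 rows:
Wendy, 70000
Olivia, 60000
Carol, 30000
Pete, 60000
Grace, 40000
Tina, 50000


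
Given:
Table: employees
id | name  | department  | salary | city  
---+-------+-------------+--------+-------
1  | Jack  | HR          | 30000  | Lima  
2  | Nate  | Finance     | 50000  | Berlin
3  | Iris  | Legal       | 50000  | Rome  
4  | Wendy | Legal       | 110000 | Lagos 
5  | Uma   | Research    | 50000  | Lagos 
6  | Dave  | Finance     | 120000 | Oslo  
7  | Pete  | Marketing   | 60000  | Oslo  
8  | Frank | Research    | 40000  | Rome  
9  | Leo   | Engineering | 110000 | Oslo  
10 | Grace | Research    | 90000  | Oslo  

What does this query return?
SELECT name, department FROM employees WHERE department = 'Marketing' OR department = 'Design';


Filtering: department = 'Marketing' OR 'Design'
Matching: 1 rows

1 rows:
Pete, Marketing


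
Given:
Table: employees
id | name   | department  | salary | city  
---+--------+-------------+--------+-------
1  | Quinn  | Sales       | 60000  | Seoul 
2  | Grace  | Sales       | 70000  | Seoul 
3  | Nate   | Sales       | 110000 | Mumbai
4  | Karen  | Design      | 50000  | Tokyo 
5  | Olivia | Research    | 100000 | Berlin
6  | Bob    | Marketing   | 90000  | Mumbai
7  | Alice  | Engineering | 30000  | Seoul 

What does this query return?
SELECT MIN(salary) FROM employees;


Salaries: 60000, 70000, 110000, 50000, 100000, 90000, 30000
MIN = 30000

30000


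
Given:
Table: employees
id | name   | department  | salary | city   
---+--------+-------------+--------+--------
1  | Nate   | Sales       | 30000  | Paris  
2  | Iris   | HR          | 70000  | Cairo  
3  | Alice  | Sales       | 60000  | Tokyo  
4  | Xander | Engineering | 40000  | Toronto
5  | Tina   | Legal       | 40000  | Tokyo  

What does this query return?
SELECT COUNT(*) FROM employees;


COUNT(*) counts all rows

5


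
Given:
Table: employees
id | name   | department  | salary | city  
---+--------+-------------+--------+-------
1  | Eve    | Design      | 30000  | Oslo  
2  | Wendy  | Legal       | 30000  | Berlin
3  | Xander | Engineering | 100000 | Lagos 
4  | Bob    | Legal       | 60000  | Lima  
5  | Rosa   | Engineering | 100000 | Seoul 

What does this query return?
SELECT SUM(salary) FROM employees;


SUM(salary) = 30000 + 30000 + 100000 + 60000 + 100000 = 320000

320000


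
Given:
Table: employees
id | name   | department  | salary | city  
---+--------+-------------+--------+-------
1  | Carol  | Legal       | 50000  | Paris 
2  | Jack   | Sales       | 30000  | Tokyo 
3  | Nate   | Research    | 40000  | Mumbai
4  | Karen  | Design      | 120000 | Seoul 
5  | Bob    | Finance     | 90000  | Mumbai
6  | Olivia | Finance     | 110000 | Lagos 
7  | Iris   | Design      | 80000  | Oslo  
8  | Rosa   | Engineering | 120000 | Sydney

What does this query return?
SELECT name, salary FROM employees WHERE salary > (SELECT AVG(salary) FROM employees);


Subquery: AVG(salary) = 80000.0
Filtering: salary > 80000.0
  Karen (120000) -> MATCH
  Bob (90000) -> MATCH
  Olivia (110000) -> MATCH
  Rosa (120000) -> MATCH


4 rows:
Karen, 120000
Bob, 90000
Olivia, 110000
Rosa, 120000


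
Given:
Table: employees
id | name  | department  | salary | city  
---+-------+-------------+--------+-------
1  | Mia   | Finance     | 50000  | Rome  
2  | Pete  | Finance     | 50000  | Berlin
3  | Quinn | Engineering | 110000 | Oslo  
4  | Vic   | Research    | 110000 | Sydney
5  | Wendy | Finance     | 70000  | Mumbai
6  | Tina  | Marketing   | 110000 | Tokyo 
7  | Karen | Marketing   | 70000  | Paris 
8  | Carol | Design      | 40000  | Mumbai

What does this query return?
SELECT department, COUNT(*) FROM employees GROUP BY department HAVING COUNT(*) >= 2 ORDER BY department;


Groups with count >= 2:
  Finance: 3 -> PASS
  Marketing: 2 -> PASS
  Design: 1 -> filtered out
  Engineering: 1 -> filtered out
  Research: 1 -> filtered out


2 groups:
Finance, 3
Marketing, 2


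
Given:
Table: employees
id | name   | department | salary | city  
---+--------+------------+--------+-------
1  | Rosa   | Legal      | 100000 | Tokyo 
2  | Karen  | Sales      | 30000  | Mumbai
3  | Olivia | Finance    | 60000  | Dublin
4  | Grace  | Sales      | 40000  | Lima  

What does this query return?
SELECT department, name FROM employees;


Projecting columns: department, name

4 rows:
Legal, Rosa
Sales, Karen
Finance, Olivia
Sales, Grace


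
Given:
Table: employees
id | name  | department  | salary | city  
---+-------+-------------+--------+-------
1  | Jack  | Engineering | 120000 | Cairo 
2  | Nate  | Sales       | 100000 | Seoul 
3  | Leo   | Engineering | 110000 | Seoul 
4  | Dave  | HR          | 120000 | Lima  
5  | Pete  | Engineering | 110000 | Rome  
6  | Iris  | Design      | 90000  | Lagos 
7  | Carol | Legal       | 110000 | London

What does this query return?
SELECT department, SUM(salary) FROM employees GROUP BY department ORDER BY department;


Summing salary within each department:
  Design: 90000 = 90000
  Engineering: 120000 + 110000 + 110000 = 340000
  HR: 120000 = 120000
  Legal: 110000 = 110000
  Sales: 100000 = 100000


5 groups:
Design, 90000
Engineering, 340000
HR, 120000
Legal, 110000
Sales, 100000


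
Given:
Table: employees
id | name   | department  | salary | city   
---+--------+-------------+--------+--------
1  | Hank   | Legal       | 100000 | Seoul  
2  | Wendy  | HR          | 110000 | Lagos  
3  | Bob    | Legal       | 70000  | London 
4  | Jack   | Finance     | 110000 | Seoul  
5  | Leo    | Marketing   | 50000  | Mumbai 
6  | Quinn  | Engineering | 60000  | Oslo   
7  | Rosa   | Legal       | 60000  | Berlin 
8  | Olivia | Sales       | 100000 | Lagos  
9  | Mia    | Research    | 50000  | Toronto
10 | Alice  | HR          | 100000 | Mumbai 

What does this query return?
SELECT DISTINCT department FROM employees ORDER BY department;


All 'department' values (row order): Legal, HR, Legal, Finance, Marketing, Engineering, Legal, Sales, Research, HR
Removing duplicates leaves 7 unique value(s).

7 values:
Engineering
Finance
HR
Legal
Marketing
Research
Sales


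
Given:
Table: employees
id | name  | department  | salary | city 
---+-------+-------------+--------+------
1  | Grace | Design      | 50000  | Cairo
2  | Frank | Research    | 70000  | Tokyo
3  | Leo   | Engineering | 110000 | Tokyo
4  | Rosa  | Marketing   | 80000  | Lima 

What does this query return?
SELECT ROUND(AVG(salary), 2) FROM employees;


SUM(salary) = 310000
COUNT = 4
ROUND(AVG, 2) = ROUND(310000 / 4, 2) = 77500.0

77500.0


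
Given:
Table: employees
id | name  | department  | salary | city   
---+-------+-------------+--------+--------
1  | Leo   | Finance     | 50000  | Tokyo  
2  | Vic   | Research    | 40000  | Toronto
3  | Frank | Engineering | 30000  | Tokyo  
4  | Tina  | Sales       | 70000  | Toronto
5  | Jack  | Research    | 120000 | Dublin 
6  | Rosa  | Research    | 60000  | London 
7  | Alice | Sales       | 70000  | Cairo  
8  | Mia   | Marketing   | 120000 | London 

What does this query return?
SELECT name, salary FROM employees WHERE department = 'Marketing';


Filtering: department = 'Marketing'
Matching rows: 1

1 rows:
Mia, 120000


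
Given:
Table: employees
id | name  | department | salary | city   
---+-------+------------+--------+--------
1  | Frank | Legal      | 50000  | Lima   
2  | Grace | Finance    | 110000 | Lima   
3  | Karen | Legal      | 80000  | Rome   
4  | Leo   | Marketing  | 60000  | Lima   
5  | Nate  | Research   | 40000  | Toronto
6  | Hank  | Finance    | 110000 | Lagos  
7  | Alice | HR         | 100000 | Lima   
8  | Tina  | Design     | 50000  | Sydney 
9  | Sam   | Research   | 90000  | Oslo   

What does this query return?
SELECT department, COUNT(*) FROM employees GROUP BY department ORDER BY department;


Assigning each row to its department group:
  Frank -> Legal
  Grace -> Finance
  Karen -> Legal
  Leo -> Marketing
  Nate -> Research
  Hank -> Finance
  Alice -> HR
  Tina -> Design
  Sam -> Research


6 groups:
Design, 1
Finance, 2
HR, 1
Legal, 2
Marketing, 1
Research, 2


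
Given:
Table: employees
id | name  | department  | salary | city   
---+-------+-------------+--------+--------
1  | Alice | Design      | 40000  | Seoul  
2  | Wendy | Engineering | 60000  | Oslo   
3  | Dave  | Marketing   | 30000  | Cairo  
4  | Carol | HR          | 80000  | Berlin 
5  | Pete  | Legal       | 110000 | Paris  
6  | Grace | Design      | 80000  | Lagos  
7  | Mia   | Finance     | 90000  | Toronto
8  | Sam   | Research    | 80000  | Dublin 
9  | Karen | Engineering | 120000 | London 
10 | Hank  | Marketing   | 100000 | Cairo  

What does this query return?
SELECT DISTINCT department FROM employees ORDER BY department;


All 'department' values (row order): Design, Engineering, Marketing, HR, Legal, Design, Finance, Research, Engineering, Marketing
Removing duplicates leaves 7 unique value(s).

7 values:
Design
Engineering
Finance
HR
Legal
Marketing
Research


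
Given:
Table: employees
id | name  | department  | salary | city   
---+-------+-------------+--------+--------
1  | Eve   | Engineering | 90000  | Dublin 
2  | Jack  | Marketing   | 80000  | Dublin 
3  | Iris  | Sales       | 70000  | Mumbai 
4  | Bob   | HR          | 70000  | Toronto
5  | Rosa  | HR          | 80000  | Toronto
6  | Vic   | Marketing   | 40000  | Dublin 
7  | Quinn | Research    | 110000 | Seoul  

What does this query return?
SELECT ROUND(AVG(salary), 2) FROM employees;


SUM(salary) = 540000
COUNT = 7
ROUND(AVG, 2) = ROUND(540000 / 7, 2) = 77142.86

77142.86


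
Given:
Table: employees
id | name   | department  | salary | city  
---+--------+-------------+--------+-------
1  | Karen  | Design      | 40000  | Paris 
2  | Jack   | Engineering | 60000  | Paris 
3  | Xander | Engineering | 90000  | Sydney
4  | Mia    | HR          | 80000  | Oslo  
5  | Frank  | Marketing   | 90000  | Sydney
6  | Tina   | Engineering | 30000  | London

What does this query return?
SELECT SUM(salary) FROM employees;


SUM(salary) = 40000 + 60000 + 90000 + 80000 + 90000 + 30000 = 390000

390000


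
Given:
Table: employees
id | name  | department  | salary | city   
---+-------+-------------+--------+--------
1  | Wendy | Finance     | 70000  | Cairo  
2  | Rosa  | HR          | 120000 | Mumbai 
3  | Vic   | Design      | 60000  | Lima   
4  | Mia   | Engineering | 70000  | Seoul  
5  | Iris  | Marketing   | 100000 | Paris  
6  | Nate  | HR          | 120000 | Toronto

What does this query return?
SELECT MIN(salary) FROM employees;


Salaries: 70000, 120000, 60000, 70000, 100000, 120000
MIN = 60000

60000


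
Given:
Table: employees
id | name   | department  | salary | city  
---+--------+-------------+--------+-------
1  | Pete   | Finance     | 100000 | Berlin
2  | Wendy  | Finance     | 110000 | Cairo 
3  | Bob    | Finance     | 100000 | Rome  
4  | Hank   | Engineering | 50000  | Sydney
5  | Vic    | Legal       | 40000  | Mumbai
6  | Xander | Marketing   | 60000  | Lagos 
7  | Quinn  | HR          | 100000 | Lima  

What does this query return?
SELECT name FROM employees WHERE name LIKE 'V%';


LIKE 'V%' matches names starting with 'V'
Matching: 1

1 rows:
Vic


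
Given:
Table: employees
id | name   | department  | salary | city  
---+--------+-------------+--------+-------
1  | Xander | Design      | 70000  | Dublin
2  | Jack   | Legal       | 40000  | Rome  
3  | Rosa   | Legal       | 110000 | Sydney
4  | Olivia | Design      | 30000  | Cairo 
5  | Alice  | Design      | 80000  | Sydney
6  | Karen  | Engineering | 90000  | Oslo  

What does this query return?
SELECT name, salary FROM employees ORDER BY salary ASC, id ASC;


Sorting by salary ASC, then id ASC for ties

6 rows:
Olivia, 30000
Jack, 40000
Xander, 70000
Alice, 80000
Karen, 90000
Rosa, 110000


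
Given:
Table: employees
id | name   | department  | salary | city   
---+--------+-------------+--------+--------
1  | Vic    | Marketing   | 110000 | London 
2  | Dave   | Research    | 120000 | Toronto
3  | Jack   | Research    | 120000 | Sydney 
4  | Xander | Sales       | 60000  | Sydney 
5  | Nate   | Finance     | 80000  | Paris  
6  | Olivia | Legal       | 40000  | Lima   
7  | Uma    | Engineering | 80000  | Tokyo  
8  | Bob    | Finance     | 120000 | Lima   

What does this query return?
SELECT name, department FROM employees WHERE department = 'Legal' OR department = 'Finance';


Filtering: department = 'Legal' OR 'Finance'
Matching: 3 rows

3 rows:
Nate, Finance
Olivia, Legal
Bob, Finance


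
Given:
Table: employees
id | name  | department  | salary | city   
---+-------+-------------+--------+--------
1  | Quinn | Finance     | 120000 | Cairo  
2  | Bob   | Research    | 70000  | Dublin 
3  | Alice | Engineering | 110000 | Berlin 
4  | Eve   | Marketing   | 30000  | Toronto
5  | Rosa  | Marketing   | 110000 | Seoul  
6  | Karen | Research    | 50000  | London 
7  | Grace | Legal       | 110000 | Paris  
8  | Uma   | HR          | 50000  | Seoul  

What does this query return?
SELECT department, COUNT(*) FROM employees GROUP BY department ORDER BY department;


Assigning each row to its department group:
  Quinn -> Finance
  Bob -> Research
  Alice -> Engineering
  Eve -> Marketing
  Rosa -> Marketing
  Karen -> Research
  Grace -> Legal
  Uma -> HR


6 groups:
Engineering, 1
Finance, 1
HR, 1
Legal, 1
Marketing, 2
Research, 2


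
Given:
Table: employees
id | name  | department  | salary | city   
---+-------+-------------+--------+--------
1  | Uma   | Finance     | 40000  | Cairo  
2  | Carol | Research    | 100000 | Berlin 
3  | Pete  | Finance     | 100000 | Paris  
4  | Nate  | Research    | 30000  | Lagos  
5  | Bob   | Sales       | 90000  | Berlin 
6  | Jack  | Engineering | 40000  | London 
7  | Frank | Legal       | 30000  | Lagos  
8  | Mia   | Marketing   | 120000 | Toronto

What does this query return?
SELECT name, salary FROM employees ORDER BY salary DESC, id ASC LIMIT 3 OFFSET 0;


Sort by salary DESC (id ASC tiebreak), then skip 0 and take 3
Rows 1 through 3

3 rows:
Mia, 120000
Carol, 100000
Pete, 100000


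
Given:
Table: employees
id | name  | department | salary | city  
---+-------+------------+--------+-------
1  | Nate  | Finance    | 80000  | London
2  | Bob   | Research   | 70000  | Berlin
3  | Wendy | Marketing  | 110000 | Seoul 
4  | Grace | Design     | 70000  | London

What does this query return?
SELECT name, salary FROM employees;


Projecting columns: name, salary

4 rows:
Nate, 80000
Bob, 70000
Wendy, 110000
Grace, 70000


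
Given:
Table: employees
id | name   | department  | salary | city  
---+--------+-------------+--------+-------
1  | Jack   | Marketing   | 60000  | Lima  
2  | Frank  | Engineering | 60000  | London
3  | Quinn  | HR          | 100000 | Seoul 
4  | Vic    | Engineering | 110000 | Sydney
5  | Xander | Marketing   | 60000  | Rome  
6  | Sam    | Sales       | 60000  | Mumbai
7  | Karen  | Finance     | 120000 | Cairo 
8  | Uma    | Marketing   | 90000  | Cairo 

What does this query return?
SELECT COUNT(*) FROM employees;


COUNT(*) counts all rows

8


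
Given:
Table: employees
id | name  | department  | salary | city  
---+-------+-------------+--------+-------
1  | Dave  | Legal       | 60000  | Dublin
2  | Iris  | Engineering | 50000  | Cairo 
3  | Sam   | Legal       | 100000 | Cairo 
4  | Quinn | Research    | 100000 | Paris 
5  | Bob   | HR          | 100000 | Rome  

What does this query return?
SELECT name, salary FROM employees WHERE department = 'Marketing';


Filtering: department = 'Marketing'
Matching rows: 0

Empty result set (0 rows)


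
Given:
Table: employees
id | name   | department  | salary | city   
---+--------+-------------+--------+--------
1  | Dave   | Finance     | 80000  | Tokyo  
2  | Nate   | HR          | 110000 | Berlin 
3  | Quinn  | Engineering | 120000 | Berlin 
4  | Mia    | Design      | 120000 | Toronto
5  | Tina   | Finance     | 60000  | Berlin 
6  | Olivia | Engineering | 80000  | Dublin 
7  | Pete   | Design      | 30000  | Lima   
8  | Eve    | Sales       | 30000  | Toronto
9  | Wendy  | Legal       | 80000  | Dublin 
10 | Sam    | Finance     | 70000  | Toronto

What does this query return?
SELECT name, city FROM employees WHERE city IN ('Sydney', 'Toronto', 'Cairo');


Filtering: city IN ('Sydney', 'Toronto', 'Cairo')
Matching: 3 rows

3 rows:
Mia, Toronto
Eve, Toronto
Sam, Toronto


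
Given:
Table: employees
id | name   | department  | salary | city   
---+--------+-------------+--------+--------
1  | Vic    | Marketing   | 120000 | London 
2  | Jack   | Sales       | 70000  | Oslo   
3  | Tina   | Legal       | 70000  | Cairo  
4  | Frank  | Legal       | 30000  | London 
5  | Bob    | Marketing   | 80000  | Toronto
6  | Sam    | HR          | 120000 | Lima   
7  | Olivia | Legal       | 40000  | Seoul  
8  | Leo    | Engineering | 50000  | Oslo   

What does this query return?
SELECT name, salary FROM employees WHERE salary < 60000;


Filtering: salary < 60000
Matching: 3 rows

3 rows:
Frank, 30000
Olivia, 40000
Leo, 50000


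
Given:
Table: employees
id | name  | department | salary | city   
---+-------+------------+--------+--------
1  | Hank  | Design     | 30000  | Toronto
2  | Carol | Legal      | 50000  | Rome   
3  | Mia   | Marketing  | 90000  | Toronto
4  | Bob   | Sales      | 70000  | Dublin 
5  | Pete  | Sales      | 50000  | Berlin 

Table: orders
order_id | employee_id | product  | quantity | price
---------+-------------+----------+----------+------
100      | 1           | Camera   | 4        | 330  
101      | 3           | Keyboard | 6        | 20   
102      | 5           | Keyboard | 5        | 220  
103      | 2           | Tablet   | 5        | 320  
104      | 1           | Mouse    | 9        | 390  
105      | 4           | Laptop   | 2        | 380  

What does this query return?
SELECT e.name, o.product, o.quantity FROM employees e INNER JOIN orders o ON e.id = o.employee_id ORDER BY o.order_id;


Joining employees.id = orders.employee_id:
  employee Hank (id=1) -> order Camera
  employee Mia (id=3) -> order Keyboard
  employee Pete (id=5) -> order Keyboard
  employee Carol (id=2) -> order Tablet
  employee Hank (id=1) -> order Mouse
  employee Bob (id=4) -> order Laptop


6 rows:
Hank, Camera, 4
Mia, Keyboard, 6
Pete, Keyboard, 5
Carol, Tablet, 5
Hank, Mouse, 9
Bob, Laptop, 2


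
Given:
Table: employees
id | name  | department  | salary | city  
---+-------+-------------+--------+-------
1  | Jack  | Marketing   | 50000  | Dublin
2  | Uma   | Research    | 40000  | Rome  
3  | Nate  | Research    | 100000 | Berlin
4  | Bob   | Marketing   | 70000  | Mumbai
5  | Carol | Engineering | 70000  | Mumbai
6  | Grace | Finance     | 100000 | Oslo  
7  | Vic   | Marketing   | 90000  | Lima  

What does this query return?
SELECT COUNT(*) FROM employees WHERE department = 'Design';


Counting rows where department = 'Design'


0


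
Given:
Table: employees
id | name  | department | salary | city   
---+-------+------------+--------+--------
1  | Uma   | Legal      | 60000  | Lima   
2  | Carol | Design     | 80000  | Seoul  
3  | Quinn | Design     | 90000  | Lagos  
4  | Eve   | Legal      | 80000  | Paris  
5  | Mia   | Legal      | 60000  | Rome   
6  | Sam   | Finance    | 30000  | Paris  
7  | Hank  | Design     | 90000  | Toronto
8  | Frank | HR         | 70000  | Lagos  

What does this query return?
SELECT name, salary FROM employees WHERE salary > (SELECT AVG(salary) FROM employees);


Subquery: AVG(salary) = 70000.0
Filtering: salary > 70000.0
  Carol (80000) -> MATCH
  Quinn (90000) -> MATCH
  Eve (80000) -> MATCH
  Hank (90000) -> MATCH


4 rows:
Carol, 80000
Quinn, 90000
Eve, 80000
Hank, 90000


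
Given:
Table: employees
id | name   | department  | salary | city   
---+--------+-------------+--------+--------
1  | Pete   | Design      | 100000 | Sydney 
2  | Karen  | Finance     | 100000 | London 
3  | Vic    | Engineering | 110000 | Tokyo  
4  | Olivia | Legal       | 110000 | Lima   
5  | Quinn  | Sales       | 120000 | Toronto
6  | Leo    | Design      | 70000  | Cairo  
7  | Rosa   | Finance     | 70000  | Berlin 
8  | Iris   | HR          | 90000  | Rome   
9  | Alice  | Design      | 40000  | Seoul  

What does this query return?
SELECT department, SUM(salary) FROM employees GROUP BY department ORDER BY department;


Summing salary within each department:
  Design: 100000 + 70000 + 40000 = 210000
  Engineering: 110000 = 110000
  Finance: 100000 + 70000 = 170000
  HR: 90000 = 90000
  Legal: 110000 = 110000
  Sales: 120000 = 120000


6 groups:
Design, 210000
Engineering, 110000
Finance, 170000
HR, 90000
Legal, 110000
Sales, 120000


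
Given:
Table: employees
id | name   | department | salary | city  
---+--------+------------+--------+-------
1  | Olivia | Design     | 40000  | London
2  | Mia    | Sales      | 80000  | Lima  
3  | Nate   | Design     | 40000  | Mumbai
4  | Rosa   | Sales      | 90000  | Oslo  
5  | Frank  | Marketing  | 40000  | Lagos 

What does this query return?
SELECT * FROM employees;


SELECT * returns all 5 rows with all columns

5 rows:
1, Olivia, Design, 40000, London
2, Mia, Sales, 80000, Lima
3, Nate, Design, 40000, Mumbai
4, Rosa, Sales, 90000, Oslo
5, Frank, Marketing, 40000, Lagos


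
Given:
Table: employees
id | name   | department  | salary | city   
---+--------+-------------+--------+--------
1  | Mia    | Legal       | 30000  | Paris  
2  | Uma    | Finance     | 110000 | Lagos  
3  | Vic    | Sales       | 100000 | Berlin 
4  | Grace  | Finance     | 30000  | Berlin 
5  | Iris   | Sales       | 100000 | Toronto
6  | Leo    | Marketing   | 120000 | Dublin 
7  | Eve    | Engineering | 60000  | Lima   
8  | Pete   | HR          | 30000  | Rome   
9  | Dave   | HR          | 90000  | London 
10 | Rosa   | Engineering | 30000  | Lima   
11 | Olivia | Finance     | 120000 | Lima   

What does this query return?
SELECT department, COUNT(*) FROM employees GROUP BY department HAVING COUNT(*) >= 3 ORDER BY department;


Groups with count >= 3:
  Finance: 3 -> PASS
  Engineering: 2 -> filtered out
  HR: 2 -> filtered out
  Legal: 1 -> filtered out
  Marketing: 1 -> filtered out
  Sales: 2 -> filtered out


1 groups:
Finance, 3


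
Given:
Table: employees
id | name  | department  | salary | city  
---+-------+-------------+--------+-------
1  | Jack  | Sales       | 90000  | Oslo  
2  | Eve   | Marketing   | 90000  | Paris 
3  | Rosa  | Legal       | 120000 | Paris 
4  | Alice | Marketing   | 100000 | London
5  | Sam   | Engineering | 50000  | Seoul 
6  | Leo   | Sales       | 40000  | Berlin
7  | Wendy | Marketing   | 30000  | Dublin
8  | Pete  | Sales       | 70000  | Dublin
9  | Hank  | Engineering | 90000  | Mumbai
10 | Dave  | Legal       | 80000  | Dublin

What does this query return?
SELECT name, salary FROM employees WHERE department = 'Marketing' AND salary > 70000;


Filtering: department = 'Marketing' AND salary > 70000
Matching: 2 rows

2 rows:
Eve, 90000
Alice, 100000


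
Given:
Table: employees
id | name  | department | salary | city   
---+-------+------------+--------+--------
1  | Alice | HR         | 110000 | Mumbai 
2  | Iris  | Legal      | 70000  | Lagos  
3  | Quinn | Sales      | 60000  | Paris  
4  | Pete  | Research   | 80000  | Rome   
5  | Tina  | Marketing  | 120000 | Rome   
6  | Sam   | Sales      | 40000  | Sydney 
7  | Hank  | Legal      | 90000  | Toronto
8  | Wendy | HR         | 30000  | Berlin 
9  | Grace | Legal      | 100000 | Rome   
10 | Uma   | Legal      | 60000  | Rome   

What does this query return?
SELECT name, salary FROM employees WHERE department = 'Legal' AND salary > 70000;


Filtering: department = 'Legal' AND salary > 70000
Matching: 2 rows

2 rows:
Hank, 90000
Grace, 100000


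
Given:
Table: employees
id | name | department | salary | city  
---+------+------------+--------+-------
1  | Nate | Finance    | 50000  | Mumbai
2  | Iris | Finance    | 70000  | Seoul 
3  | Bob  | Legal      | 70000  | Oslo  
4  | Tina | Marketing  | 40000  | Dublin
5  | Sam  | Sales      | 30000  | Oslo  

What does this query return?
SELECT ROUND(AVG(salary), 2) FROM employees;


SUM(salary) = 260000
COUNT = 5
ROUND(AVG, 2) = ROUND(260000 / 5, 2) = 52000.0

52000.0


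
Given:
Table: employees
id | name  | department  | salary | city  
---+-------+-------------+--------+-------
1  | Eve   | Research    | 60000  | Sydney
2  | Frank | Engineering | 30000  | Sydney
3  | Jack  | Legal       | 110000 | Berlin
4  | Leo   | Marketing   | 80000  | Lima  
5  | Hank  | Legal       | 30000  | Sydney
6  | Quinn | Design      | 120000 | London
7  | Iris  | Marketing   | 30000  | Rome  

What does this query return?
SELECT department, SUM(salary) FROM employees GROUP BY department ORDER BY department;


Summing salary within each department:
  Design: 120000 = 120000
  Engineering: 30000 = 30000
  Legal: 110000 + 30000 = 140000
  Marketing: 80000 + 30000 = 110000
  Research: 60000 = 60000


5 groups:
Design, 120000
Engineering, 30000
Legal, 140000
Marketing, 110000
Research, 60000


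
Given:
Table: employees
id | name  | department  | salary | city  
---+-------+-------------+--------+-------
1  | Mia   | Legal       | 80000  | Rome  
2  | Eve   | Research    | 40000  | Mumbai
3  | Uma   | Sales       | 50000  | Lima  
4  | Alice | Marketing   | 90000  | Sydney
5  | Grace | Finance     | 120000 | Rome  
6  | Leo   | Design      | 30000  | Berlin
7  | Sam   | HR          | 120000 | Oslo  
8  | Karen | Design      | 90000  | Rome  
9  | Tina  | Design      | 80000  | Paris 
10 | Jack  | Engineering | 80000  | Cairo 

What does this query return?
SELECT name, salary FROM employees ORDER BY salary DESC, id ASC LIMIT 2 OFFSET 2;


Sort by salary DESC (id ASC tiebreak), then skip 2 and take 2
Rows 3 through 4

2 rows:
Alice, 90000
Karen, 90000


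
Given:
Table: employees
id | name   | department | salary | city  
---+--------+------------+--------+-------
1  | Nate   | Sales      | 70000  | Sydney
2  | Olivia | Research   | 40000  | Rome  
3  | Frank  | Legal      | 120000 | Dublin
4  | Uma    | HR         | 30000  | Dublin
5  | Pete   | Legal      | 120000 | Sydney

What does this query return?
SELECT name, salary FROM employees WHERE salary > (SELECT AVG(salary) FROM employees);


Subquery: AVG(salary) = 76000.0
Filtering: salary > 76000.0
  Frank (120000) -> MATCH
  Pete (120000) -> MATCH


2 rows:
Frank, 120000
Pete, 120000


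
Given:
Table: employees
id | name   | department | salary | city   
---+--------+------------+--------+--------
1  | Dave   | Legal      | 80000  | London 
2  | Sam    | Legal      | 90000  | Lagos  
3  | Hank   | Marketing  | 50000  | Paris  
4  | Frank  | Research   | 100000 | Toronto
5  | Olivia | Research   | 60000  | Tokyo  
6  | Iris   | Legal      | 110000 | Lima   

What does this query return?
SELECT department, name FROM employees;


Projecting columns: department, name

6 rows:
Legal, Dave
Legal, Sam
Marketing, Hank
Research, Frank
Research, Olivia
Legal, Iris


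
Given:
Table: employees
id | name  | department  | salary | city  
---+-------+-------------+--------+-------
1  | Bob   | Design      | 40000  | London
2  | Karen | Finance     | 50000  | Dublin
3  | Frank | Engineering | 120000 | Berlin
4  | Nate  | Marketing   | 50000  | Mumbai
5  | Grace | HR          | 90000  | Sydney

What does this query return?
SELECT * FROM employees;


SELECT * returns all 5 rows with all columns

5 rows:
1, Bob, Design, 40000, London
2, Karen, Finance, 50000, Dublin
3, Frank, Engineering, 120000, Berlin
4, Nate, Marketing, 50000, Mumbai
5, Grace, HR, 90000, Sydney


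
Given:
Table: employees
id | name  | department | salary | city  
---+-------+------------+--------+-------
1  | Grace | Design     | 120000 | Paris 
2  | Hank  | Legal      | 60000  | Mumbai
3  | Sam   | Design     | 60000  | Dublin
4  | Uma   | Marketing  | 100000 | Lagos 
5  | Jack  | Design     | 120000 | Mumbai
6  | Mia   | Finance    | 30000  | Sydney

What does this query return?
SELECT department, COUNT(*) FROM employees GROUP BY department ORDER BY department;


Assigning each row to its department group:
  Grace -> Design
  Hank -> Legal
  Sam -> Design
  Uma -> Marketing
  Jack -> Design
  Mia -> Finance


4 groups:
Design, 3
Finance, 1
Legal, 1
Marketing, 1
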